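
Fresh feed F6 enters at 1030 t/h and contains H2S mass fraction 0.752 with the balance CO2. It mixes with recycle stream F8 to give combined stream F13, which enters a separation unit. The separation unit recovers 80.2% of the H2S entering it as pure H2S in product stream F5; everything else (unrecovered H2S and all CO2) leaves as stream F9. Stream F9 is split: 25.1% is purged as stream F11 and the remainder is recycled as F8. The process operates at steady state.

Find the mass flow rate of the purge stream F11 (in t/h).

CO2 enters only via F6 and leaves only via the purge: 1030×0.248 = 0.251×(CO2 in F9), and the separation unit passes all CO2, so CO2 in F13 = CO2 in F9 = 1017.7 t/h.
H2S in F13: m_A = 1030×0.752 + (1−0.251)·(1−0.802)·m_A, so m_A = 774.56/0.8517 = 909.43 t/h.
F9 = (1−0.802)×909.43 + 1017.7 = 1197.8 t/h.
Purge F11 = 0.251×1197.8 = 300.64 t/h.

300.6 t/h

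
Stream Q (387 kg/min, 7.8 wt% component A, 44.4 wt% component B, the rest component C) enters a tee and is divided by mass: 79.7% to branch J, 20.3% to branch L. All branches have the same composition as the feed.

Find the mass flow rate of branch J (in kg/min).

Branch J flow = 0.797×387 = 308.44 kg/min.

308.4 kg/min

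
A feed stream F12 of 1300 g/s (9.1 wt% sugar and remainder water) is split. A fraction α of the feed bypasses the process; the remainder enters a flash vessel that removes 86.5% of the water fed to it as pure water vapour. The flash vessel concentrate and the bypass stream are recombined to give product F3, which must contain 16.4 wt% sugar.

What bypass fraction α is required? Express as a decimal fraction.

All 1300×0.091 = 118.3 g/s of sugar reaches F3, so F3 = 118.3/0.164 = 721.34 g/s and vapour = 578.66 g/s.
The evaporator receives (1−α)·1300 of feed at 0.909 water and removes 0.865 of that water:
0.865×0.909×(1−α)×1300 = 578.66
(1−α) = 578.66/1022.2 = 0.5661;  α = 0.4339.

0.434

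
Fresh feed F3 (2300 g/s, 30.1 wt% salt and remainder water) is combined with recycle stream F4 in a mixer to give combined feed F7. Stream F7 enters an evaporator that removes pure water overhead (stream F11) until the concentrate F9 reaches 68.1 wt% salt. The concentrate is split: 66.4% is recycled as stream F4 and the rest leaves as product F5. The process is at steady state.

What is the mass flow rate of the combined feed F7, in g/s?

4309 g/s

Overall salt balance (none leaves overhead): salt in fresh feed = salt in product, i.e. 2300×0.301 = (1−0.664)·F9·0.681.
F9 = 692.3/(0.681×0.336) = 3025.6 g/s.
Recycle F4 = 0.664×3025.6 = 2009 g/s.
Combined feed F7 = 2300 + 2009 = 4309 g/s.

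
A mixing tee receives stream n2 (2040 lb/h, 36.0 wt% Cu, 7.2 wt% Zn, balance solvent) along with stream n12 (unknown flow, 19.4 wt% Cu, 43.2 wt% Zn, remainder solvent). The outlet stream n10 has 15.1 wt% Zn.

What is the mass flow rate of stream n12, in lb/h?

573.5 lb/h

Let n12 be the unknown flow. Total out = 2040 + n12.
Zn balance: 146.88 + 0.432·n12 = 0.151·(2040 + n12)
(0.432 − 0.151)·n12 = 0.151×2040 − 146.88 = 161.16
n12 = 161.16 / 0.281 = 573.52 lb/h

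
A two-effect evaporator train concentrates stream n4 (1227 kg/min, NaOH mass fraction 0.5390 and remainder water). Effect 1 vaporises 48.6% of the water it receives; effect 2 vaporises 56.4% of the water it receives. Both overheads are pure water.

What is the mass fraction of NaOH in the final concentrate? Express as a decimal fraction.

0.8392

water in feed = 1227×0.461 = 565.65 kg/min.
After stage 1: water left = (1−0.486)×565.65 = 290.74; stream total = 952.1 kg/min.
After stage 2: water left = (1−0.564)×290.74 = 126.76; final concentrate = 788.12 kg/min.
NaOH fraction = 661.35/788.12 = 0.8392.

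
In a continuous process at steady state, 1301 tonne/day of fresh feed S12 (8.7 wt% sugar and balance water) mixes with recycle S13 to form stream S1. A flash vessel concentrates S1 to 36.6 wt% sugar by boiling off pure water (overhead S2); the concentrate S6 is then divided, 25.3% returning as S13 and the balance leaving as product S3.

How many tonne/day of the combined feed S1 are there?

1406 tonne/day

Overall sugar balance (none leaves overhead): sugar in fresh feed = sugar in product, i.e. 1301×0.087 = (1−0.253)·S6·0.366.
S6 = 113.19/(0.366×0.747) = 413.99 tonne/day.
Recycle S13 = 0.253×413.99 = 104.74 tonne/day.
Combined feed S1 = 1301 + 104.74 = 1405.7 tonne/day.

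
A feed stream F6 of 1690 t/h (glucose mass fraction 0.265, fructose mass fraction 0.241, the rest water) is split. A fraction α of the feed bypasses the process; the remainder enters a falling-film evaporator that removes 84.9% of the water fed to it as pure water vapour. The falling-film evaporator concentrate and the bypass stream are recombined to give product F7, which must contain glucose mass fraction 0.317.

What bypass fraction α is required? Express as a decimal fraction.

0.609

All 1690×0.265 = 447.85 t/h of glucose reaches F7, so F7 = 447.85/0.317 = 1412.8 t/h and vapour = 277.22 t/h.
The evaporator receives (1−α)·1690 of feed at 0.494 water and removes 0.849 of that water:
0.849×0.494×(1−α)×1690 = 277.22
(1−α) = 277.22/708.8 = 0.3911;  α = 0.6089.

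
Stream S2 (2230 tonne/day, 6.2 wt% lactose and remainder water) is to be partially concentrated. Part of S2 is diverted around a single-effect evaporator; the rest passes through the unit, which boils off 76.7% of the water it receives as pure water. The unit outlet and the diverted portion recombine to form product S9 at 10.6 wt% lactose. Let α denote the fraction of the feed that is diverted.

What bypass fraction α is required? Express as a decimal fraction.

0.423

All 2230×0.062 = 138.26 tonne/day of lactose reaches S9, so S9 = 138.26/0.106 = 1304.3 tonne/day and vapour = 925.66 tonne/day.
The evaporator receives (1−α)·2230 of feed at 0.938 water and removes 0.767 of that water:
0.767×0.938×(1−α)×2230 = 925.66
(1−α) = 925.66/1604.4 = 0.5770;  α = 0.4230.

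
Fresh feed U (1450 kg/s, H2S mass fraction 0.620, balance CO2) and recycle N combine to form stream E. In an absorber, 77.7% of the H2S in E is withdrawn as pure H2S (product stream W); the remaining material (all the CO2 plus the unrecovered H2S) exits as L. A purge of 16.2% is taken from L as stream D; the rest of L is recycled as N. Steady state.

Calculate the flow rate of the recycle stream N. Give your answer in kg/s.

CO2 enters only via U and leaves only via the purge: 1450×0.380 = 0.162×(CO2 in L), and the absorber passes all CO2, so CO2 in E = CO2 in L = 3401.2 kg/s.
H2S in E: m_A = 1450×0.620 + (1−0.162)·(1−0.777)·m_A, so m_A = 899/0.8131 = 1105.6 kg/s.
L = (1−0.777)×1105.6 + 3401.2 = 3647.8 kg/s.
Recycle N = (1−0.162)×3647.8 = 3056.8 kg/s.

3057 kg/s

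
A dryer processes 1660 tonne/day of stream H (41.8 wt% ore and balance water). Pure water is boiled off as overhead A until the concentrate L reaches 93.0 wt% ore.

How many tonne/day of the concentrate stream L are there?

ore is conserved: 1660×0.418 = 693.88 tonne/day all reports to the concentrate.
Concentrate = 693.88/(target fraction) = 746.11 tonne/day.

746.1 tonne/day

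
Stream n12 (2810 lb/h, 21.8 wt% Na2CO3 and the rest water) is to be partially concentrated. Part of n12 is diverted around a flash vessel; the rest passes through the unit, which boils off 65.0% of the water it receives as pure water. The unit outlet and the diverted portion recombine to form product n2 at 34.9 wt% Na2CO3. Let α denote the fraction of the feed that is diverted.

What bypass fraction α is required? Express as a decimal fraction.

0.262

All 2810×0.218 = 612.58 lb/h of Na2CO3 reaches n2, so n2 = 612.58/0.349 = 1755.2 lb/h and vapour = 1054.8 lb/h.
The evaporator receives (1−α)·2810 of feed at 0.782 water and removes 0.650 of that water:
0.650×0.782×(1−α)×2810 = 1054.8
(1−α) = 1054.8/1428.3 = 0.7385;  α = 0.2615.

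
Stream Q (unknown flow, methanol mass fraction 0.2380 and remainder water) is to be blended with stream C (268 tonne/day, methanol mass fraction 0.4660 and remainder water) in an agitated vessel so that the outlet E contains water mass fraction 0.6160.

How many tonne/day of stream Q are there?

Let Q be the unknown flow. Total out = 268 + Q.
water balance: 143.11 + 0.762·Q = 0.616·(268 + Q)
(0.762 − 0.616)·Q = 0.616×268 − 143.11 = 21.976
Q = 21.976 / 0.146 = 150.52 tonne/day

150.5 tonne/day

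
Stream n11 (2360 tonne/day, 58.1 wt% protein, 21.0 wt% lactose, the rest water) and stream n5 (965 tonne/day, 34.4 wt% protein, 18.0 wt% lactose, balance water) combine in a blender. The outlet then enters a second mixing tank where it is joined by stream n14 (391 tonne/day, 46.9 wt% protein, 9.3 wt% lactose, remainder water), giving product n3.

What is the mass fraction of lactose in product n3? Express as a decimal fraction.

0.1899

Overall, product flow = 3716 tonne/day.
lactose in = 2360×0.210 + 965×0.180 + 391×0.093 = 705.66 tonne/day.
lactose fraction in n3 = 0.1899.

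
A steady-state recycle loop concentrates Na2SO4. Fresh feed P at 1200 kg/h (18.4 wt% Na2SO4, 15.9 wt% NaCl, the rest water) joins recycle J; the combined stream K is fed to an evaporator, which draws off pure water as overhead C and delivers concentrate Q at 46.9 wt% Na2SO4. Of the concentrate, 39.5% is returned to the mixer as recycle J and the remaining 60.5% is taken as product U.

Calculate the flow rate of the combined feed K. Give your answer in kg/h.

Overall Na2SO4 balance (none leaves overhead): Na2SO4 in fresh feed = Na2SO4 in product, i.e. 1200×0.184 = (1−0.395)·Q·0.469.
Q = 220.8/(0.469×0.605) = 778.16 kg/h.
Recycle J = 0.395×778.16 = 307.37 kg/h.
Combined feed K = 1200 + 307.37 = 1507.4 kg/h.

1507 kg/h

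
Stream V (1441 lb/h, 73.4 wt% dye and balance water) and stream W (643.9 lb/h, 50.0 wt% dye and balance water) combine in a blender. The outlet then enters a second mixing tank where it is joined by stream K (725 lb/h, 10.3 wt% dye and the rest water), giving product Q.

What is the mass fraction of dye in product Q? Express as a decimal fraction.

0.518

Overall, product flow = 2809.9 lb/h.
dye in = 1441×0.734 + 643.9×0.500 + 725×0.103 = 1454.3 lb/h.
dye fraction in Q = 0.518.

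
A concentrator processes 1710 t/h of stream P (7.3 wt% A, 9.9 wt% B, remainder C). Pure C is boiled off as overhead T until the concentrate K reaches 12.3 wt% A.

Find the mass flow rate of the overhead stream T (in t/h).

695.1 t/h

A is conserved: 1710×0.073 = 124.83 t/h all reports to the concentrate.
Concentrate = 124.83/(target fraction) = 1014.9 t/h.
Overhead = 1710 − 1014.9 = 695.12 t/h.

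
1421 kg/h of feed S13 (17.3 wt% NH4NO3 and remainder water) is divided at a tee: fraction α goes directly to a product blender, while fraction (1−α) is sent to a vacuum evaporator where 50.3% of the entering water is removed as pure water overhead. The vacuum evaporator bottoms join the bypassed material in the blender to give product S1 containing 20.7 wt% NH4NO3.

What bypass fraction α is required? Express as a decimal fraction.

All 1421×0.173 = 245.83 kg/h of NH4NO3 reaches S1, so S1 = 245.83/0.207 = 1187.6 kg/h and vapour = 233.4 kg/h.
The evaporator receives (1−α)·1421 of feed at 0.827 water and removes 0.503 of that water:
0.503×0.827×(1−α)×1421 = 233.4
(1−α) = 233.4/591.11 = 0.3949;  α = 0.6051.

0.605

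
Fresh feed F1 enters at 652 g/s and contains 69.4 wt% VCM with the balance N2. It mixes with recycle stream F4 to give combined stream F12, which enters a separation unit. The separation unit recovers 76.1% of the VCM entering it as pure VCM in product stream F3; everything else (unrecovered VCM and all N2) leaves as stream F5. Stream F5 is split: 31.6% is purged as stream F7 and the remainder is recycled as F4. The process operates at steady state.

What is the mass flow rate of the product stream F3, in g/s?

VCM in F12: m_A = 652×0.694 + (1−0.316)·(1−0.761)·m_A, so m_A = 452.49/0.8365 = 540.91 g/s.
Product F3 = 0.761×540.91 = 411.64 g/s.

411.6 g/s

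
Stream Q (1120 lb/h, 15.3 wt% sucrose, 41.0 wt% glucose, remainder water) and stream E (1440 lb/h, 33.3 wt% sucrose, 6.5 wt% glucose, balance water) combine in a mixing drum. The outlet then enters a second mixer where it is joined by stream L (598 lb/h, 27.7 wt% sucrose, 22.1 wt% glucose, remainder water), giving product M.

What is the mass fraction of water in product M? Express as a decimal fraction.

0.525

Overall, product flow = 3158 lb/h.
water in = 1120×0.437 + 1440×0.602 + 598×0.502 = 1656.5 lb/h.
water fraction in M = 0.525.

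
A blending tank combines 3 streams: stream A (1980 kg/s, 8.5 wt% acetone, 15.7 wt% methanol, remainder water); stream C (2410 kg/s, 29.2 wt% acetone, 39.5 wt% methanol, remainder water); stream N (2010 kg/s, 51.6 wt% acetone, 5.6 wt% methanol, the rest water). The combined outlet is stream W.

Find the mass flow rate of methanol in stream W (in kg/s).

methanol out = methanol in = 1980×0.157 + 2410×0.395 + 2010×0.056 = 1375.4 kg/s.

1375 kg/s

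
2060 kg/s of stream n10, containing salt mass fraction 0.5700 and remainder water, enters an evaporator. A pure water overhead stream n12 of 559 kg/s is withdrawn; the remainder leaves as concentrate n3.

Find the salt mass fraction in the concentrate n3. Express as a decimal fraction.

0.7823

salt is not removed: 2060×0.570 = 1174.2 kg/s of salt enters n3.
Concentrate = 2060 − 559 = 1501 kg/s.
Mass fraction = 1174.2/1501 = 0.7823.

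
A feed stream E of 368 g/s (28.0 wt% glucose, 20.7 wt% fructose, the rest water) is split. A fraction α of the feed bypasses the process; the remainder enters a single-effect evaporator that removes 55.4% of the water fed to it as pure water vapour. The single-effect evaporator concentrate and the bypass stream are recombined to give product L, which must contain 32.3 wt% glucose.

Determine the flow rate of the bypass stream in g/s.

195.6 g/s

All 368×0.280 = 103.04 g/s of glucose reaches L, so L = 103.04/0.323 = 319.01 g/s and vapour = 48.991 g/s.
The evaporator receives (1−α)·368 of feed at 0.513 water and removes 0.554 of that water:
0.554×0.513×(1−α)×368 = 48.991
(1−α) = 48.991/104.59 = 0.4684;  α = 0.5316.
Bypass flow = 0.5316×368 = 195.62 g/s.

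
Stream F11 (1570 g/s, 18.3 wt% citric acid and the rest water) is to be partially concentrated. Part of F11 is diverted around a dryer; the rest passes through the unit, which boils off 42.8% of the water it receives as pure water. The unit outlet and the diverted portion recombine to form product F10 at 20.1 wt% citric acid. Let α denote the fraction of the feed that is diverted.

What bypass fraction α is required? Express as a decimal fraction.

All 1570×0.183 = 287.31 g/s of citric acid reaches F10, so F10 = 287.31/0.201 = 1429.4 g/s and vapour = 140.6 g/s.
The evaporator receives (1−α)·1570 of feed at 0.817 water and removes 0.428 of that water:
0.428×0.817×(1−α)×1570 = 140.6
(1−α) = 140.6/548.99 = 0.2561;  α = 0.7439.

0.744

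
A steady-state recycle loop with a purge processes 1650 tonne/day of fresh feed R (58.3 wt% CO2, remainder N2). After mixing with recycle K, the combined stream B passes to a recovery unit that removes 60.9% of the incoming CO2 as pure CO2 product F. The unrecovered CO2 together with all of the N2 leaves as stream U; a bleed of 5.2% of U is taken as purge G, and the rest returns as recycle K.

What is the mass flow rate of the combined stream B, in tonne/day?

N2 enters only via R and leaves only via the purge: 1650×0.417 = 0.052×(N2 in U), and the recovery unit passes all N2, so N2 in B = N2 in U = 13232 tonne/day.
CO2 in B: m_A = 1650×0.583 + (1−0.052)·(1−0.609)·m_A, so m_A = 961.95/0.6293 = 1528.5 tonne/day.
B = 1528.5 + 13232 = 14760 tonne/day.

14760 tonne/day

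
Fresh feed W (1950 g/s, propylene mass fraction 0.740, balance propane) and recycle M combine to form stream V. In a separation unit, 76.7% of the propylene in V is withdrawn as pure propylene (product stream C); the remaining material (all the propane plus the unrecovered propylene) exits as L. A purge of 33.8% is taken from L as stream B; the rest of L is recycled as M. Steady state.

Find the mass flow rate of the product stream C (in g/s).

propylene in V: m_A = 1950×0.740 + (1−0.338)·(1−0.767)·m_A, so m_A = 1443/0.8458 = 1706.2 g/s.
Product C = 0.767×1706.2 = 1308.6 g/s.

1309 g/s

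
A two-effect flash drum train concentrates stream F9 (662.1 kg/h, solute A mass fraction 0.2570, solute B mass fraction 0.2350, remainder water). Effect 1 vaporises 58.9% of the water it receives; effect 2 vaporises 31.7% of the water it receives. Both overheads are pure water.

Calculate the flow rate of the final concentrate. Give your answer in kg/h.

water in feed = 662.1×0.508 = 336.35 kg/h.
After stage 1: water left = (1−0.589)×336.35 = 138.24; stream total = 463.99 kg/h.
After stage 2: water left = (1−0.317)×138.24 = 94.417; final concentrate = 420.17 kg/h.

420.2 kg/h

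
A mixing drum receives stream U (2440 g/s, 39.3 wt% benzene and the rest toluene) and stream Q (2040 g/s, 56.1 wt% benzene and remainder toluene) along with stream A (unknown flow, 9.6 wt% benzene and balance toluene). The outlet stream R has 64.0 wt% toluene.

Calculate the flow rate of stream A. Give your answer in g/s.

Let A be the unknown flow. Total out = 4480 + A.
toluene balance: 2376.6 + 0.904·A = 0.640·(4480 + A)
(0.904 − 0.640)·A = 0.640×4480 − 2376.6 = 490.56
A = 490.56 / 0.264 = 1858.2 g/s

1858 g/s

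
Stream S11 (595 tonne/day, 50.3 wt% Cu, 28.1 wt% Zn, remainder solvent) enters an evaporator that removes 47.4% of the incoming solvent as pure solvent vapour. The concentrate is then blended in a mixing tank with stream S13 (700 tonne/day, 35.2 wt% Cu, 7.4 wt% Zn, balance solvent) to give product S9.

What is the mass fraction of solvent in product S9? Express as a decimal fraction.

0.3804

Vapour removed = 0.474×0.216×595 = 60.918 tonne/day; concentrate = 534.08 tonne/day.
solvent reaching the mixer = 67.602 (from concentrate) + 700×0.574 = 469.4 tonne/day.
Product flow = 534.08 + 700 = 1234.1 tonne/day; solvent fraction = 0.3804.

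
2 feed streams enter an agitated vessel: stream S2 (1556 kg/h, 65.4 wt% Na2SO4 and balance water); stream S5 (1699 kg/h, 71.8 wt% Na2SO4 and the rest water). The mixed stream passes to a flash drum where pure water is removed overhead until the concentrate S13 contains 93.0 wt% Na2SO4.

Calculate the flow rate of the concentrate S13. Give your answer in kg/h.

Na2SO4 entering = 1556×0.654 + 1699×0.718 = 2237.5 kg/h.
All Na2SO4 reports to S13, so S13 = 2237.5/0.930 = 2405.9 kg/h.

2406 kg/h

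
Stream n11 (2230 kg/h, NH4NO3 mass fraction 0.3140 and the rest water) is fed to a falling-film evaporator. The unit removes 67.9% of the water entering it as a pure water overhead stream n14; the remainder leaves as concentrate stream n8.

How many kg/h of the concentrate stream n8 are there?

1191 kg/h

water entering = 2230×0.686 = 1529.8 kg/h; overhead removed = 0.679×1529.8 = 1038.7 kg/h.
Concentrate = 2230 − 1038.7 = 1191.3 kg/h.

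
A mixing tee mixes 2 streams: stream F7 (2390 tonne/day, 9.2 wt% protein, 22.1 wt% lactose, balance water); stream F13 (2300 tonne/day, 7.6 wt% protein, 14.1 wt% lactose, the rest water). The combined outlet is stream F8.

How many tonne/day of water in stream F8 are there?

3443 tonne/day

water out = water in = 2390×0.687 + 2300×0.783 = 3442.8 tonne/day.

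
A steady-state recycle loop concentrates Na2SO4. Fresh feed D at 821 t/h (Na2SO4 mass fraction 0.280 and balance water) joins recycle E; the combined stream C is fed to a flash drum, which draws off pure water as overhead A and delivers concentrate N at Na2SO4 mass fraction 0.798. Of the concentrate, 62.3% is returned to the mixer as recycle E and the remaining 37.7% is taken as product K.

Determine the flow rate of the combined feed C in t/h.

Overall Na2SO4 balance (none leaves overhead): Na2SO4 in fresh feed = Na2SO4 in product, i.e. 821×0.280 = (1−0.623)·N·0.798.
N = 229.88/(0.798×0.377) = 764.11 t/h.
Recycle E = 0.623×764.11 = 476.04 t/h.
Combined feed C = 821 + 476.04 = 1297 t/h.

1297 t/h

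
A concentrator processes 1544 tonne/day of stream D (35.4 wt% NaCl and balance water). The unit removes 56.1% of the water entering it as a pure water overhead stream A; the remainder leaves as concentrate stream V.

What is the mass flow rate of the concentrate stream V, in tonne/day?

water entering = 1544×0.646 = 997.42 tonne/day; overhead removed = 0.561×997.42 = 559.55 tonne/day.
Concentrate = 1544 − 559.55 = 984.45 tonne/day.

984.4 tonne/day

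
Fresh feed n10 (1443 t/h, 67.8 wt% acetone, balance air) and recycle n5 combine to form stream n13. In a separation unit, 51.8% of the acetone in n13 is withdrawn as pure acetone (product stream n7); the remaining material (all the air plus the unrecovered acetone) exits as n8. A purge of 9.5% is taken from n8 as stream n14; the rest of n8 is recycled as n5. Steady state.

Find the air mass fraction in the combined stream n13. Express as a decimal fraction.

0.7381

air enters only via n10 and leaves only via the purge: 1443×0.322 = 0.095×(air in n8), and the separation unit passes all air, so air in n13 = air in n8 = 4891 t/h.
acetone in n13: m_A = 1443×0.678 + (1−0.095)·(1−0.518)·m_A, so m_A = 978.35/0.5638 = 1735.3 t/h.
n13 = 1735.3 + 4891 = 6626.3 t/h.
air fraction in n13 = 4891/6626.3 = 0.7381.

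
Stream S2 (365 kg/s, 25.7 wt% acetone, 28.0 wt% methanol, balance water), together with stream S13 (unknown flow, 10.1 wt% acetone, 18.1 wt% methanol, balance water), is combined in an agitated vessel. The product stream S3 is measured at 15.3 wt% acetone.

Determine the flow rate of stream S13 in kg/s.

Let S13 be the unknown flow. Total out = 365 + S13.
acetone balance: 93.805 + 0.101·S13 = 0.153·(365 + S13)
(0.101 − 0.153)·S13 = 0.153×365 − 93.805 = -37.96
S13 = -37.96 / -0.052 = 730 kg/s

730 kg/s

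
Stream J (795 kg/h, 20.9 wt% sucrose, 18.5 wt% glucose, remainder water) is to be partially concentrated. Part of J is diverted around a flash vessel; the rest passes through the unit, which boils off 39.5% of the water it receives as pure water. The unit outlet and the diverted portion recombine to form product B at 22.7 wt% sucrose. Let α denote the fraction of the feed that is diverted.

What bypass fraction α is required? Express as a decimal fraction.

0.669

All 795×0.209 = 166.16 kg/h of sucrose reaches B, so B = 166.16/0.227 = 731.96 kg/h and vapour = 63.04 kg/h.
The evaporator receives (1−α)·795 of feed at 0.606 water and removes 0.395 of that water:
0.395×0.606×(1−α)×795 = 63.04
(1−α) = 63.04/190.3 = 0.3313;  α = 0.6687.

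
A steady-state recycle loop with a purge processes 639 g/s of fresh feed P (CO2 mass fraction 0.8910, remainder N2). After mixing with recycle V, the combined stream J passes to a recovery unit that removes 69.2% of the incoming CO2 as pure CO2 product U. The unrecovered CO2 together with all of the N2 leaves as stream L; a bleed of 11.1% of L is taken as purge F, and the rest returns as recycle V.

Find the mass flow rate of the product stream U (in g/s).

CO2 in J: m_A = 639×0.891 + (1−0.111)·(1−0.692)·m_A, so m_A = 569.35/0.7262 = 784.02 g/s.
Product U = 0.692×784.02 = 542.54 g/s.

542.5 g/s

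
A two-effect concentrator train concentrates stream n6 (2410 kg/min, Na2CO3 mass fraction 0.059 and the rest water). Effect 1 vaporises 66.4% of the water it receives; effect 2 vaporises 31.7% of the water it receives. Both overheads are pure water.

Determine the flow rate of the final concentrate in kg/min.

662.6 kg/min

water in feed = 2410×0.941 = 2267.8 kg/min.
After stage 1: water left = (1−0.664)×2267.8 = 761.98; stream total = 904.17 kg/min.
After stage 2: water left = (1−0.317)×761.98 = 520.44; final concentrate = 662.63 kg/min.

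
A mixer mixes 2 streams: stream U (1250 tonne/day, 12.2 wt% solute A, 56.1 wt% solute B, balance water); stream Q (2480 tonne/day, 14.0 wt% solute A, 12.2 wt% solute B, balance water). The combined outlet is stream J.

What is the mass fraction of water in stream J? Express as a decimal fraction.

Total flow out = 1250 + 2480 = 3730 tonne/day.
water in = 1250×0.317 + 2480×0.738 = 2226.5 tonne/day.
water mass fraction in J = 2226.5/3730 = 0.597.

0.597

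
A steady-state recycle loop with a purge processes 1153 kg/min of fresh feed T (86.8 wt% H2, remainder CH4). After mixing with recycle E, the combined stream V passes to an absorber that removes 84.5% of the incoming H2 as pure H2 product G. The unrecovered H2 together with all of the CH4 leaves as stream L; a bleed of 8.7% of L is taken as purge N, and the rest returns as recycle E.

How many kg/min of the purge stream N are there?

CH4 enters only via T and leaves only via the purge: 1153×0.132 = 0.087×(CH4 in L), and the absorber passes all CH4, so CH4 in V = CH4 in L = 1749.4 kg/min.
H2 in V: m_A = 1153×0.868 + (1−0.087)·(1−0.845)·m_A, so m_A = 1000.8/0.8585 = 1165.8 kg/min.
L = (1−0.845)×1165.8 + 1749.4 = 1930.1 kg/min.
Purge N = 0.087×1930.1 = 167.92 kg/min.

167.9 kg/min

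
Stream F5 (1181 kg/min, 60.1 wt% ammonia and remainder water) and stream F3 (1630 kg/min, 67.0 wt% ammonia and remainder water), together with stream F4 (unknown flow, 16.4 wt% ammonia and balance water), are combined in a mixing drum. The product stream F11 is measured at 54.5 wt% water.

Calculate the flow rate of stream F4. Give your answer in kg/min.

1797 kg/min

Let F4 be the unknown flow. Total out = 2811 + F4.
water balance: 1009.1 + 0.836·F4 = 0.545·(2811 + F4)
(0.836 − 0.545)·F4 = 0.545×2811 − 1009.1 = 522.88
F4 = 522.88 / 0.291 = 1796.8 kg/min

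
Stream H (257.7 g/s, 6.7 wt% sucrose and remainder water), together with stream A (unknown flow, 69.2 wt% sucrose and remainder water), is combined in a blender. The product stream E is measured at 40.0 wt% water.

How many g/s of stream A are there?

Let A be the unknown flow. Total out = 257.7 + A.
water balance: 240.43 + 0.308·A = 0.400·(257.7 + A)
(0.308 − 0.400)·A = 0.400×257.7 − 240.43 = -137.35
A = -137.35 / -0.092 = 1493 g/s

1493 g/s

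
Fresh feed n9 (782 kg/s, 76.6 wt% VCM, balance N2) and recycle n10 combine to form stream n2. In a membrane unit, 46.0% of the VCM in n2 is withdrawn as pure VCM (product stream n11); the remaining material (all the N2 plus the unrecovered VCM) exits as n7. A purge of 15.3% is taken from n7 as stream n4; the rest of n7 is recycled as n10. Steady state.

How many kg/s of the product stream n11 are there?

507.8 kg/s

VCM in n2: m_A = 782×0.766 + (1−0.153)·(1−0.460)·m_A, so m_A = 599.01/0.5426 = 1103.9 kg/s.
Product n11 = 0.460×1103.9 = 507.81 kg/s.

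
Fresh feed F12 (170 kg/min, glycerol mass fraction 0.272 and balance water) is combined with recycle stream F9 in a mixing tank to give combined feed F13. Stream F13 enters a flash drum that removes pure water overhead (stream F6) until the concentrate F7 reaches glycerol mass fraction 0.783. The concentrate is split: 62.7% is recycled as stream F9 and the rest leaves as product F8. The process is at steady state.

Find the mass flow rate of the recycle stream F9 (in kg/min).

99.27 kg/min

Overall glycerol balance (none leaves overhead): glycerol in fresh feed = glycerol in product, i.e. 170×0.272 = (1−0.627)·F7·0.783.
F7 = 46.24/(0.783×0.373) = 158.32 kg/min.
Recycle F9 = 0.627×158.32 = 99.269 kg/min.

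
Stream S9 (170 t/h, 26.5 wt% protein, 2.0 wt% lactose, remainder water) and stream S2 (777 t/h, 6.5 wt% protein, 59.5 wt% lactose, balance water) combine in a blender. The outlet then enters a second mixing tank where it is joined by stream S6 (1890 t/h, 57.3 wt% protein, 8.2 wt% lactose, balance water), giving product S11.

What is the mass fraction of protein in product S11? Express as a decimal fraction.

Overall, product flow = 2837 t/h.
protein in = 170×0.265 + 777×0.065 + 1890×0.573 = 1178.5 t/h.
protein fraction in S11 = 0.4154.

0.4154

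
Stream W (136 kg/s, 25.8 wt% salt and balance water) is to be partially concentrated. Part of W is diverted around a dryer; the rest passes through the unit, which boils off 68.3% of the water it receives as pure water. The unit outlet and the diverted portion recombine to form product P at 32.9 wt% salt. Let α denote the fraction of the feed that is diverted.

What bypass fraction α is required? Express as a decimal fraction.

0.574

All 136×0.258 = 35.088 kg/s of salt reaches P, so P = 35.088/0.329 = 106.65 kg/s and vapour = 29.35 kg/s.
The evaporator receives (1−α)·136 of feed at 0.742 water and removes 0.683 of that water:
0.683×0.742×(1−α)×136 = 29.35
(1−α) = 29.35/68.923 = 0.4258;  α = 0.5742.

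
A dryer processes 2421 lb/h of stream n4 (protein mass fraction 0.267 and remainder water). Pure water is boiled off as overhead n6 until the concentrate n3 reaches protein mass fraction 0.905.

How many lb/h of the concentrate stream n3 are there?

714.3 lb/h

protein is conserved: 2421×0.267 = 646.41 lb/h all reports to the concentrate.
Concentrate = 646.41/(target fraction) = 714.26 lb/h.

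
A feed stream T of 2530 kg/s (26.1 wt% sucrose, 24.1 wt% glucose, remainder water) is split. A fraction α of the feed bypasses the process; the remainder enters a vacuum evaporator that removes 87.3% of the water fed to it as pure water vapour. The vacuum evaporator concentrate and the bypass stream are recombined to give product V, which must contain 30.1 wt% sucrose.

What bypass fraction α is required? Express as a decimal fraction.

0.694

All 2530×0.261 = 660.33 kg/s of sucrose reaches V, so V = 660.33/0.301 = 2193.8 kg/s and vapour = 336.21 kg/s.
The evaporator receives (1−α)·2530 of feed at 0.498 water and removes 0.873 of that water:
0.873×0.498×(1−α)×2530 = 336.21
(1−α) = 336.21/1099.9 = 0.3057;  α = 0.6943.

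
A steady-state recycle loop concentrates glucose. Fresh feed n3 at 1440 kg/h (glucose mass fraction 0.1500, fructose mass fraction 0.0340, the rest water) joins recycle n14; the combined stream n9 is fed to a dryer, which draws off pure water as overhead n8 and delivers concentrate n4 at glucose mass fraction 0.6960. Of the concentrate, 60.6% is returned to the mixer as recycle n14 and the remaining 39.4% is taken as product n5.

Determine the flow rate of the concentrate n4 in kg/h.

Overall glucose balance (none leaves overhead): glucose in fresh feed = glucose in product, i.e. 1440×0.150 = (1−0.606)·n4·0.696.
n4 = 216/(0.696×0.394) = 787.68 kg/h.

787.7 kg/h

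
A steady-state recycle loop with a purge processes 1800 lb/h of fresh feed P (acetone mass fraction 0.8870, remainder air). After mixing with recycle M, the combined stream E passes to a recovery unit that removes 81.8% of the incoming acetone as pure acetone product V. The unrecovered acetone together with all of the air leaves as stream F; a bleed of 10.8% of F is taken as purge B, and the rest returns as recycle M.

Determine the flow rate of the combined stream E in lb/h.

air enters only via P and leaves only via the purge: 1800×0.113 = 0.108×(air in F), and the recovery unit passes all air, so air in E = air in F = 1883.3 lb/h.
acetone in E: m_A = 1800×0.887 + (1−0.108)·(1−0.818)·m_A, so m_A = 1596.6/0.8377 = 1906 lb/h.
E = 1906 + 1883.3 = 3789.4 lb/h.

3789 lb/h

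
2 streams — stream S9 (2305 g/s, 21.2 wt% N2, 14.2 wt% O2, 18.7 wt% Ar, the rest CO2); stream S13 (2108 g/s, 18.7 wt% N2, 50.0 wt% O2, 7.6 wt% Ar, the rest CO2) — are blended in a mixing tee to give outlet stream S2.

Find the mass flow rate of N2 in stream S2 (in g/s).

N2 out = N2 in = 2305×0.212 + 2108×0.187 = 882.86 g/s.

882.9 g/s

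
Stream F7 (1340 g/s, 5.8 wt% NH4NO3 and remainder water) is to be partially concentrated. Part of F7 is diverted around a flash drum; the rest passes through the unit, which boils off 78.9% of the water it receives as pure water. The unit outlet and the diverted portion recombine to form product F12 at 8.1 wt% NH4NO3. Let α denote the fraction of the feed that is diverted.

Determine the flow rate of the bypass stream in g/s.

828.1 g/s

All 1340×0.058 = 77.72 g/s of NH4NO3 reaches F12, so F12 = 77.72/0.081 = 959.51 g/s and vapour = 380.49 g/s.
The evaporator receives (1−α)·1340 of feed at 0.942 water and removes 0.789 of that water:
0.789×0.942×(1−α)×1340 = 380.49
(1−α) = 380.49/995.94 = 0.3820;  α = 0.6180.
Bypass flow = 0.6180×1340 = 828.06 g/s.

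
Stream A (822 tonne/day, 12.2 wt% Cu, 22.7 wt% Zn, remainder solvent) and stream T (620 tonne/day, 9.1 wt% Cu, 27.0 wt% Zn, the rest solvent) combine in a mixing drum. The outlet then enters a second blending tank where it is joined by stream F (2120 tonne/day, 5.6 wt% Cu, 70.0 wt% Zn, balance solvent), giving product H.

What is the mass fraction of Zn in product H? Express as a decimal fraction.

Overall, product flow = 3562 tonne/day.
Zn in = 822×0.227 + 620×0.270 + 2120×0.700 = 1838 tonne/day.
Zn fraction in H = 0.516.

0.516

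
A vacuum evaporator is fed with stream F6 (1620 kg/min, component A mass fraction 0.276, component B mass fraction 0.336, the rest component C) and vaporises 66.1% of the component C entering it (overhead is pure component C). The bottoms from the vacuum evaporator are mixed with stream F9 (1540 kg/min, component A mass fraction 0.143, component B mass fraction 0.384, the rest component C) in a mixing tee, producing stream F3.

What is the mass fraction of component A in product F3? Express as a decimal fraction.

Vapour removed = 0.661×0.388×1620 = 415.48 kg/min; concentrate = 1204.5 kg/min.
component A reaching the mixer = 447.12 (from concentrate) + 1540×0.143 = 667.34 kg/min.
Product flow = 1204.5 + 1540 = 2744.5 kg/min; component A fraction = 0.243.

0.243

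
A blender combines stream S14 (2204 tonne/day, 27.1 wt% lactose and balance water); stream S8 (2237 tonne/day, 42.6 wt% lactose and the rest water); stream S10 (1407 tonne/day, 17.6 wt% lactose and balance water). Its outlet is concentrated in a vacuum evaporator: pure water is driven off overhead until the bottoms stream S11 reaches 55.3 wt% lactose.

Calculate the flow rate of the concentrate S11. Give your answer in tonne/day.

lactose entering = 2204×0.271 + 2237×0.426 + 1407×0.176 = 1797.9 tonne/day.
All lactose reports to S11, so S11 = 1797.9/0.553 = 3251.1 tonne/day.

3251 tonne/day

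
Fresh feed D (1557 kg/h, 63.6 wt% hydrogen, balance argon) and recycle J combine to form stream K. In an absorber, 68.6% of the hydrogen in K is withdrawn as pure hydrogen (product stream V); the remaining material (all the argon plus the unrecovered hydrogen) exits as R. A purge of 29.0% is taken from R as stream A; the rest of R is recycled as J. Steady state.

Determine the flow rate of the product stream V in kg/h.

hydrogen in K: m_A = 1557×0.636 + (1−0.290)·(1−0.686)·m_A, so m_A = 990.25/0.7771 = 1274.4 kg/h.
Product V = 0.686×1274.4 = 874.21 kg/h.

874.2 kg/h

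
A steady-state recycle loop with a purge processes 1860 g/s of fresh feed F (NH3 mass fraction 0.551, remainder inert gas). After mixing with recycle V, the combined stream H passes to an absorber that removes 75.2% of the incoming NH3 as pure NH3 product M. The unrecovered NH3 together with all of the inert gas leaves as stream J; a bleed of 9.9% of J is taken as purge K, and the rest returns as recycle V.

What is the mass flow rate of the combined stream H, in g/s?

inert gas enters only via F and leaves only via the purge: 1860×0.449 = 0.099×(inert gas in J), and the absorber passes all inert gas, so inert gas in H = inert gas in J = 8435.8 g/s.
NH3 in H: m_A = 1860×0.551 + (1−0.099)·(1−0.752)·m_A, so m_A = 1024.9/0.7766 = 1319.8 g/s.
H = 1319.8 + 8435.8 = 9755.5 g/s.

9756 g/s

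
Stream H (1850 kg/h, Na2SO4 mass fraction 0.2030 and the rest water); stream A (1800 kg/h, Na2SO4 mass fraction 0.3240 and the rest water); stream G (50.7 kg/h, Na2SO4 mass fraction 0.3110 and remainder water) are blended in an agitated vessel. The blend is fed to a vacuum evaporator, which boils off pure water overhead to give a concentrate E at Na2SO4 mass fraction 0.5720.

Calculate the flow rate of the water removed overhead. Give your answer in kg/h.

1997 kg/h

Na2SO4 entering = 1850×0.203 + 1800×0.324 + 50.7×0.311 = 974.52 kg/h.
All Na2SO4 reports to E, so E = 974.52/0.572 = 1703.7 kg/h.
Total feed = 3700.7 kg/h; overhead = 3700.7 − 1703.7 = 1997 kg/h.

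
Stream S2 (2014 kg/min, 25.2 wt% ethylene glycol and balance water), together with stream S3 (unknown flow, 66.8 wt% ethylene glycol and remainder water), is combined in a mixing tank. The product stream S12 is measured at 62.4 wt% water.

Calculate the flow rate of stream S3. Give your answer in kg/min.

Let S3 be the unknown flow. Total out = 2014 + S3.
water balance: 1506.5 + 0.332·S3 = 0.624·(2014 + S3)
(0.332 − 0.624)·S3 = 0.624×2014 − 1506.5 = -249.74
S3 = -249.74 / -0.292 = 855.26 kg/min

855.3 kg/min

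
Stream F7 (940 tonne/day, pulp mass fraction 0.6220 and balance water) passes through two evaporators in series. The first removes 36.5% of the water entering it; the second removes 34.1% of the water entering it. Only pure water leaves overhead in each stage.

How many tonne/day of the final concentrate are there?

733.4 tonne/day

water in feed = 940×0.378 = 355.32 tonne/day.
After stage 1: water left = (1−0.365)×355.32 = 225.63; stream total = 810.31 tonne/day.
After stage 2: water left = (1−0.341)×225.63 = 148.69; final concentrate = 733.37 tonne/day.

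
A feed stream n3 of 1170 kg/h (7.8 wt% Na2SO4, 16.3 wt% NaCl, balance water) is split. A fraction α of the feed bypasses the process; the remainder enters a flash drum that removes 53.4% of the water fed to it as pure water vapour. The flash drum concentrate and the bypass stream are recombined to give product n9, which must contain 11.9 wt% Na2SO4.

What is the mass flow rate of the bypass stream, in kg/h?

175.4 kg/h

All 1170×0.078 = 91.26 kg/h of Na2SO4 reaches n9, so n9 = 91.26/0.119 = 766.89 kg/h and vapour = 403.11 kg/h.
The evaporator receives (1−α)·1170 of feed at 0.759 water and removes 0.534 of that water:
0.534×0.759×(1−α)×1170 = 403.11
(1−α) = 403.11/474.21 = 0.8501;  α = 0.1499.
Bypass flow = 0.1499×1170 = 175.42 kg/h.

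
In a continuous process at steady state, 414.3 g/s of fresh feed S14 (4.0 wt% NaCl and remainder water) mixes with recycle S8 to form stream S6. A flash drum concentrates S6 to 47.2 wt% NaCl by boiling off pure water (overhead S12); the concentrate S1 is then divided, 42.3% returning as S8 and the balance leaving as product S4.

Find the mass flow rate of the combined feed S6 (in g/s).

440 g/s

Overall NaCl balance (none leaves overhead): NaCl in fresh feed = NaCl in product, i.e. 414.3×0.040 = (1−0.423)·S1·0.472.
S1 = 16.572/(0.472×0.577) = 60.85 g/s.
Recycle S8 = 0.423×60.85 = 25.739 g/s.
Combined feed S6 = 414.3 + 25.739 = 440.04 g/s.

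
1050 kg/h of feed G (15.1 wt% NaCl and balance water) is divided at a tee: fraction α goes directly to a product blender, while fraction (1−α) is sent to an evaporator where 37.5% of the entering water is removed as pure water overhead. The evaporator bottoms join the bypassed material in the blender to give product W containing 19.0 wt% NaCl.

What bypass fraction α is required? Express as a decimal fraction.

All 1050×0.151 = 158.55 kg/h of NaCl reaches W, so W = 158.55/0.190 = 834.47 kg/h and vapour = 215.53 kg/h.
The evaporator receives (1−α)·1050 of feed at 0.849 water and removes 0.375 of that water:
0.375×0.849×(1−α)×1050 = 215.53
(1−α) = 215.53/334.29 = 0.6447;  α = 0.3553.

0.355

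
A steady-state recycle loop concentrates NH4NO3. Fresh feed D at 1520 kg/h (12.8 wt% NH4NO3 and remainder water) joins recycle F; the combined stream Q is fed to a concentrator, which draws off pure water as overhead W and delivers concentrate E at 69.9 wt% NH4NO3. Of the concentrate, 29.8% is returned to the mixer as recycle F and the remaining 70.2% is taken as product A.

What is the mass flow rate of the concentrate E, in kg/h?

396.5 kg/h

Overall NH4NO3 balance (none leaves overhead): NH4NO3 in fresh feed = NH4NO3 in product, i.e. 1520×0.128 = (1−0.298)·E·0.699.
E = 194.56/(0.699×0.702) = 396.5 kg/h.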